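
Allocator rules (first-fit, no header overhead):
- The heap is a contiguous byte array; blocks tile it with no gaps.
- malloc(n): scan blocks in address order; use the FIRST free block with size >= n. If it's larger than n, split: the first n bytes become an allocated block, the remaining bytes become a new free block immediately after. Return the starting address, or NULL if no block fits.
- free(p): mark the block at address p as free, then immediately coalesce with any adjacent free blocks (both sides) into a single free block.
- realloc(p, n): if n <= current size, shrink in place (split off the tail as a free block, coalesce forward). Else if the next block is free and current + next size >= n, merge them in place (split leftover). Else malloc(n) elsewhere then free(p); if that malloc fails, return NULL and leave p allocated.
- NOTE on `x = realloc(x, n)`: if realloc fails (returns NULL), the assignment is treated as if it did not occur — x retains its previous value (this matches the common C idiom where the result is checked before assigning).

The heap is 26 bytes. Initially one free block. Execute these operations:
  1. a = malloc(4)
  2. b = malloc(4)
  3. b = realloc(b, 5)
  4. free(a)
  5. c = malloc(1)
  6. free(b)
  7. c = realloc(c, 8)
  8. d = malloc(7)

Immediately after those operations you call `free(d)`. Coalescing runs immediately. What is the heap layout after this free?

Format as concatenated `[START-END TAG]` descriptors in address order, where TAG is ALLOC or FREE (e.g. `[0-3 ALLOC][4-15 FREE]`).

Op 1: a = malloc(4) -> a = 0; heap: [0-3 ALLOC][4-25 FREE]
Op 2: b = malloc(4) -> b = 4; heap: [0-3 ALLOC][4-7 ALLOC][8-25 FREE]
Op 3: b = realloc(b, 5) -> b = 4; heap: [0-3 ALLOC][4-8 ALLOC][9-25 FREE]
Op 4: free(a) -> (freed a); heap: [0-3 FREE][4-8 ALLOC][9-25 FREE]
Op 5: c = malloc(1) -> c = 0; heap: [0-0 ALLOC][1-3 FREE][4-8 ALLOC][9-25 FREE]
Op 6: free(b) -> (freed b); heap: [0-0 ALLOC][1-25 FREE]
Op 7: c = realloc(c, 8) -> c = 0; heap: [0-7 ALLOC][8-25 FREE]
Op 8: d = malloc(7) -> d = 8; heap: [0-7 ALLOC][8-14 ALLOC][15-25 FREE]
free(d): d = 8 -> block [8-14 ALLOC]; mark free, coalesce with adjacent free neighbors -> [0-7 ALLOC][8-25 FREE]

Answer: [0-7 ALLOC][8-25 FREE]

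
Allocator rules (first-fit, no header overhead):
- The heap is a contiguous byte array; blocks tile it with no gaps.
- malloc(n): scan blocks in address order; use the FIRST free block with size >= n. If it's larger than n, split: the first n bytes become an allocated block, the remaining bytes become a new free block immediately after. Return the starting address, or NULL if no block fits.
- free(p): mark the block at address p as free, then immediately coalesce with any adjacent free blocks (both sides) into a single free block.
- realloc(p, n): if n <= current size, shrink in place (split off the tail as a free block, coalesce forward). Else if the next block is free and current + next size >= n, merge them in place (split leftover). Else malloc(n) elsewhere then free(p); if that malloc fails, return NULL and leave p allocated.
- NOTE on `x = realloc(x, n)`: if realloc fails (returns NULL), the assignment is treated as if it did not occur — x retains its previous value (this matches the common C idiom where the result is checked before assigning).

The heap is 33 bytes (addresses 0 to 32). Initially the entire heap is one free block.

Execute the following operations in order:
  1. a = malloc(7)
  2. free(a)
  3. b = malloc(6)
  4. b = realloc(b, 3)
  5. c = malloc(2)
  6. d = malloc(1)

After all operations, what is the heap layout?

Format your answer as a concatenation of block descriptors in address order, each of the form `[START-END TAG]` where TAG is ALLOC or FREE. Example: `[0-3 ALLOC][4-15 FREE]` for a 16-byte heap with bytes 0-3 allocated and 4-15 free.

Answer: [0-2 ALLOC][3-4 ALLOC][5-5 ALLOC][6-32 FREE]

Derivation:
Op 1: a = malloc(7) -> a = 0; heap: [0-6 ALLOC][7-32 FREE]
Op 2: free(a) -> (freed a); heap: [0-32 FREE]
Op 3: b = malloc(6) -> b = 0; heap: [0-5 ALLOC][6-32 FREE]
Op 4: b = realloc(b, 3) -> b = 0; heap: [0-2 ALLOC][3-32 FREE]
Op 5: c = malloc(2) -> c = 3; heap: [0-2 ALLOC][3-4 ALLOC][5-32 FREE]
Op 6: d = malloc(1) -> d = 5; heap: [0-2 ALLOC][3-4 ALLOC][5-5 ALLOC][6-32 FREE]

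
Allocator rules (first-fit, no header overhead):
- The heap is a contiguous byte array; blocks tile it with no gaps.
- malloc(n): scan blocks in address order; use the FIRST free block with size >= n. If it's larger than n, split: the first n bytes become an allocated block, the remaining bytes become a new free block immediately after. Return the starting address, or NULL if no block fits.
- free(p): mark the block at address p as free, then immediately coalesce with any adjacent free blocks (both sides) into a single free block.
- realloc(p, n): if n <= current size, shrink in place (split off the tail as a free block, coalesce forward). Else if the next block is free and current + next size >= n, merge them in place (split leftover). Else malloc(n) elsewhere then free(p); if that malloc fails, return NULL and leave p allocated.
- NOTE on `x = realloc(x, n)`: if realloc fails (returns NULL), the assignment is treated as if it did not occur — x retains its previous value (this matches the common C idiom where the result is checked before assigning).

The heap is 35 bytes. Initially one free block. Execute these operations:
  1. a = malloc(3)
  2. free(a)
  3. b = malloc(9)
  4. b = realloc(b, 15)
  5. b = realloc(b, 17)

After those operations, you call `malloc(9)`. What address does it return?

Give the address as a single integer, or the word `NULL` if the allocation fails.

Answer: 17

Derivation:
Op 1: a = malloc(3) -> a = 0; heap: [0-2 ALLOC][3-34 FREE]
Op 2: free(a) -> (freed a); heap: [0-34 FREE]
Op 3: b = malloc(9) -> b = 0; heap: [0-8 ALLOC][9-34 FREE]
Op 4: b = realloc(b, 15) -> b = 0; heap: [0-14 ALLOC][15-34 FREE]
Op 5: b = realloc(b, 17) -> b = 0; heap: [0-16 ALLOC][17-34 FREE]
malloc(9): first-fit scan over [0-16 ALLOC][17-34 FREE] -> 17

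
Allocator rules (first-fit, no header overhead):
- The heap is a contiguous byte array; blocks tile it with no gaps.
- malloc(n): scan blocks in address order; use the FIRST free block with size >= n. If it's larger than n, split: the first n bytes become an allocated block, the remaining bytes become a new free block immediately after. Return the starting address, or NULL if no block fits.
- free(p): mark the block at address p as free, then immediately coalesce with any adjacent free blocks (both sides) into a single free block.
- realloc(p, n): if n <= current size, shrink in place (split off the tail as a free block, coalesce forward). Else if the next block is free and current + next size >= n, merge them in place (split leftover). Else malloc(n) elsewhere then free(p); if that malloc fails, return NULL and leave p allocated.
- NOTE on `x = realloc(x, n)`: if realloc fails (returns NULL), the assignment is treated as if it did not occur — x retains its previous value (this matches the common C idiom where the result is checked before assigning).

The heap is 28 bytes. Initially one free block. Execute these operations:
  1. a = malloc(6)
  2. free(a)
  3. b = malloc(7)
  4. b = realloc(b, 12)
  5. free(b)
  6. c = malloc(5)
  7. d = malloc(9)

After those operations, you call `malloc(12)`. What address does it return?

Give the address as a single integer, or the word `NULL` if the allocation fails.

Answer: 14

Derivation:
Op 1: a = malloc(6) -> a = 0; heap: [0-5 ALLOC][6-27 FREE]
Op 2: free(a) -> (freed a); heap: [0-27 FREE]
Op 3: b = malloc(7) -> b = 0; heap: [0-6 ALLOC][7-27 FREE]
Op 4: b = realloc(b, 12) -> b = 0; heap: [0-11 ALLOC][12-27 FREE]
Op 5: free(b) -> (freed b); heap: [0-27 FREE]
Op 6: c = malloc(5) -> c = 0; heap: [0-4 ALLOC][5-27 FREE]
Op 7: d = malloc(9) -> d = 5; heap: [0-4 ALLOC][5-13 ALLOC][14-27 FREE]
malloc(12): first-fit scan over [0-4 ALLOC][5-13 ALLOC][14-27 FREE] -> 14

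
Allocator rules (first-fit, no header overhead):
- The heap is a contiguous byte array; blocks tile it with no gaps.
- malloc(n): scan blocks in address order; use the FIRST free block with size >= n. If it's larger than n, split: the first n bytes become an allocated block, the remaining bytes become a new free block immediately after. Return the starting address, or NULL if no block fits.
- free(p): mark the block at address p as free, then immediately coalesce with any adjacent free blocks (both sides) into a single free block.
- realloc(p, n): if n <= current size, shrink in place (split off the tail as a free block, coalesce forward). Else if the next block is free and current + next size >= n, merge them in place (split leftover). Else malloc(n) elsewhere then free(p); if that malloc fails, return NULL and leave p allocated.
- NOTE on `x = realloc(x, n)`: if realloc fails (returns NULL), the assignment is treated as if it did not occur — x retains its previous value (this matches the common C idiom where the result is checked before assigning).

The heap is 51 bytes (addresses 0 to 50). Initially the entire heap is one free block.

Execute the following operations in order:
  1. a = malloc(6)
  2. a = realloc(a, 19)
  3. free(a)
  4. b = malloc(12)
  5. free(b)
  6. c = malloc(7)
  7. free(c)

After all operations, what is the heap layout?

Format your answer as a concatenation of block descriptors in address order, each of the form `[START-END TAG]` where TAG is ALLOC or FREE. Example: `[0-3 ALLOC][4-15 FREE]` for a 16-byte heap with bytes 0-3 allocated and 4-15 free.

Op 1: a = malloc(6) -> a = 0; heap: [0-5 ALLOC][6-50 FREE]
Op 2: a = realloc(a, 19) -> a = 0; heap: [0-18 ALLOC][19-50 FREE]
Op 3: free(a) -> (freed a); heap: [0-50 FREE]
Op 4: b = malloc(12) -> b = 0; heap: [0-11 ALLOC][12-50 FREE]
Op 5: free(b) -> (freed b); heap: [0-50 FREE]
Op 6: c = malloc(7) -> c = 0; heap: [0-6 ALLOC][7-50 FREE]
Op 7: free(c) -> (freed c); heap: [0-50 FREE]

Answer: [0-50 FREE]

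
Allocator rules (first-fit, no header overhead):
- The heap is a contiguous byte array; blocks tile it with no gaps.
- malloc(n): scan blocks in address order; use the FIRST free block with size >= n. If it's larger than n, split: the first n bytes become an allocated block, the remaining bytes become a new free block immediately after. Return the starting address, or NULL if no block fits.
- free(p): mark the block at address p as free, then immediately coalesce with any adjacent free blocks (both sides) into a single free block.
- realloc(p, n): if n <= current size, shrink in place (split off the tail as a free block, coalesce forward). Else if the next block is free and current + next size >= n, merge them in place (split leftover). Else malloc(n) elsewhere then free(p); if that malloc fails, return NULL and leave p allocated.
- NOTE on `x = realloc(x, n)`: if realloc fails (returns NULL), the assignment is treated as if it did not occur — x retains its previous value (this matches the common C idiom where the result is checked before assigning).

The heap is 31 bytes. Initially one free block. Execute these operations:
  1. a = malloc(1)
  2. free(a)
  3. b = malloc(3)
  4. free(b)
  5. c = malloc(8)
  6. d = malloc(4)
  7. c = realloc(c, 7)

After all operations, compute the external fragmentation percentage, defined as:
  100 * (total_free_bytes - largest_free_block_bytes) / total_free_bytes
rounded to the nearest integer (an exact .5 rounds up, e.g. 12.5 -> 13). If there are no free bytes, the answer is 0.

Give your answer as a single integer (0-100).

Op 1: a = malloc(1) -> a = 0; heap: [0-0 ALLOC][1-30 FREE]
Op 2: free(a) -> (freed a); heap: [0-30 FREE]
Op 3: b = malloc(3) -> b = 0; heap: [0-2 ALLOC][3-30 FREE]
Op 4: free(b) -> (freed b); heap: [0-30 FREE]
Op 5: c = malloc(8) -> c = 0; heap: [0-7 ALLOC][8-30 FREE]
Op 6: d = malloc(4) -> d = 8; heap: [0-7 ALLOC][8-11 ALLOC][12-30 FREE]
Op 7: c = realloc(c, 7) -> c = 0; heap: [0-6 ALLOC][7-7 FREE][8-11 ALLOC][12-30 FREE]
Free blocks: [1 19] total_free=20 largest=19 -> 100*(20-19)/20 = 100/20 = 5

Answer: 5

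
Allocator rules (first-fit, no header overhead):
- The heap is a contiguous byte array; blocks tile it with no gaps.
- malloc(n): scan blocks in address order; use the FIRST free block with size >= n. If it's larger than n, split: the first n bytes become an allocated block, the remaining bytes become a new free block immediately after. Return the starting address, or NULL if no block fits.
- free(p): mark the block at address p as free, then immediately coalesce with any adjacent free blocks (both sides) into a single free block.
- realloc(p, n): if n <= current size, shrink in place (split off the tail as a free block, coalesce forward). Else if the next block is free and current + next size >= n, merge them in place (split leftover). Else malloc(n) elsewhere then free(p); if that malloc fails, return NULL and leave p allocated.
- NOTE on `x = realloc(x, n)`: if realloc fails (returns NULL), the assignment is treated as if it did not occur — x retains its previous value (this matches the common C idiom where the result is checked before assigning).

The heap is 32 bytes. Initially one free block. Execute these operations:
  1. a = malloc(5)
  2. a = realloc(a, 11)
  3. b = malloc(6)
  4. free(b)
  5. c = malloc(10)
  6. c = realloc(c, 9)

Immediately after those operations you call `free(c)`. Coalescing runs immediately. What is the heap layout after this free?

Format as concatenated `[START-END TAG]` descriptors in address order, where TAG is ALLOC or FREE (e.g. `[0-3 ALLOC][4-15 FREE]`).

Op 1: a = malloc(5) -> a = 0; heap: [0-4 ALLOC][5-31 FREE]
Op 2: a = realloc(a, 11) -> a = 0; heap: [0-10 ALLOC][11-31 FREE]
Op 3: b = malloc(6) -> b = 11; heap: [0-10 ALLOC][11-16 ALLOC][17-31 FREE]
Op 4: free(b) -> (freed b); heap: [0-10 ALLOC][11-31 FREE]
Op 5: c = malloc(10) -> c = 11; heap: [0-10 ALLOC][11-20 ALLOC][21-31 FREE]
Op 6: c = realloc(c, 9) -> c = 11; heap: [0-10 ALLOC][11-19 ALLOC][20-31 FREE]
free(c): c = 11 -> block [11-19 ALLOC]; mark free, coalesce with adjacent free neighbors -> [0-10 ALLOC][11-31 FREE]

Answer: [0-10 ALLOC][11-31 FREE]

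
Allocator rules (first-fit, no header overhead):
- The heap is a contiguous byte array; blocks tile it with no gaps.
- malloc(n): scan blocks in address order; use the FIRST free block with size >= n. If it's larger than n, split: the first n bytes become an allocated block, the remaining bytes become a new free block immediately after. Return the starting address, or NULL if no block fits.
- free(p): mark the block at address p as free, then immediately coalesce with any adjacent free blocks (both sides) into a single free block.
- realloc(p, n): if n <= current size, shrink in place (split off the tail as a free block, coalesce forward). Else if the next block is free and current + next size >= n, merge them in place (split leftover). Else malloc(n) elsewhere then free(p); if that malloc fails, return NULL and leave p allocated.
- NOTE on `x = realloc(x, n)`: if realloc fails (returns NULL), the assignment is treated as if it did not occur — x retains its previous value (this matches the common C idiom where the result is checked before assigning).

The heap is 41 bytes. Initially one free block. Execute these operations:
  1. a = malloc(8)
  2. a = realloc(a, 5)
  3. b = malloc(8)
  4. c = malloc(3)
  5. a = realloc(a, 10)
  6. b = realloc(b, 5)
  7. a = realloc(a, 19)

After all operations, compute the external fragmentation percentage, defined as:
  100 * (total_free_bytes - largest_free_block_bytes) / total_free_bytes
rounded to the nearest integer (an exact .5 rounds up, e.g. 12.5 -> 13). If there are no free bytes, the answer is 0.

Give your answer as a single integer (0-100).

Op 1: a = malloc(8) -> a = 0; heap: [0-7 ALLOC][8-40 FREE]
Op 2: a = realloc(a, 5) -> a = 0; heap: [0-4 ALLOC][5-40 FREE]
Op 3: b = malloc(8) -> b = 5; heap: [0-4 ALLOC][5-12 ALLOC][13-40 FREE]
Op 4: c = malloc(3) -> c = 13; heap: [0-4 ALLOC][5-12 ALLOC][13-15 ALLOC][16-40 FREE]
Op 5: a = realloc(a, 10) -> a = 16; heap: [0-4 FREE][5-12 ALLOC][13-15 ALLOC][16-25 ALLOC][26-40 FREE]
Op 6: b = realloc(b, 5) -> b = 5; heap: [0-4 FREE][5-9 ALLOC][10-12 FREE][13-15 ALLOC][16-25 ALLOC][26-40 FREE]
Op 7: a = realloc(a, 19) -> a = 16; heap: [0-4 FREE][5-9 ALLOC][10-12 FREE][13-15 ALLOC][16-34 ALLOC][35-40 FREE]
Free blocks: [5 3 6] total_free=14 largest=6 -> 100*(14-6)/14 = 800/14 ≈ 57.143 -> rounds to 57

Answer: 57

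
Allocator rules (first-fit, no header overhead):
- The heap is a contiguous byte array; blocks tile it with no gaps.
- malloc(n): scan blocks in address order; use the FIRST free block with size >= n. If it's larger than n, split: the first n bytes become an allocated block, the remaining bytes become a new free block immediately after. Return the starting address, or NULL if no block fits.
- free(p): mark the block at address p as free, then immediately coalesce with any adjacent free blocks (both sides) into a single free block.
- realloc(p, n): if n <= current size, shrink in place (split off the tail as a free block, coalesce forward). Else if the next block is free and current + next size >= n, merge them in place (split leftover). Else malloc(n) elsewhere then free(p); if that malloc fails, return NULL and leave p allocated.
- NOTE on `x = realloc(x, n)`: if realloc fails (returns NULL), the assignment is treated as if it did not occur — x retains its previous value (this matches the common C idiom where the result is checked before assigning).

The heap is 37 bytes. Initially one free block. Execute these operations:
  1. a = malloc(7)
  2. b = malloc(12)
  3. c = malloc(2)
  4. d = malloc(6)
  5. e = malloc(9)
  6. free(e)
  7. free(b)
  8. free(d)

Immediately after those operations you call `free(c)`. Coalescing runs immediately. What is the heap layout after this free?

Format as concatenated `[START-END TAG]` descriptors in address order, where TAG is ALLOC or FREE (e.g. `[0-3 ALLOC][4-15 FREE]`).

Op 1: a = malloc(7) -> a = 0; heap: [0-6 ALLOC][7-36 FREE]
Op 2: b = malloc(12) -> b = 7; heap: [0-6 ALLOC][7-18 ALLOC][19-36 FREE]
Op 3: c = malloc(2) -> c = 19; heap: [0-6 ALLOC][7-18 ALLOC][19-20 ALLOC][21-36 FREE]
Op 4: d = malloc(6) -> d = 21; heap: [0-6 ALLOC][7-18 ALLOC][19-20 ALLOC][21-26 ALLOC][27-36 FREE]
Op 5: e = malloc(9) -> e = 27; heap: [0-6 ALLOC][7-18 ALLOC][19-20 ALLOC][21-26 ALLOC][27-35 ALLOC][36-36 FREE]
Op 6: free(e) -> (freed e); heap: [0-6 ALLOC][7-18 ALLOC][19-20 ALLOC][21-26 ALLOC][27-36 FREE]
Op 7: free(b) -> (freed b); heap: [0-6 ALLOC][7-18 FREE][19-20 ALLOC][21-26 ALLOC][27-36 FREE]
Op 8: free(d) -> (freed d); heap: [0-6 ALLOC][7-18 FREE][19-20 ALLOC][21-36 FREE]
free(c): c = 19 -> block [19-20 ALLOC]; mark free, coalesce with adjacent free neighbors -> [0-6 ALLOC][7-36 FREE]

Answer: [0-6 ALLOC][7-36 FREE]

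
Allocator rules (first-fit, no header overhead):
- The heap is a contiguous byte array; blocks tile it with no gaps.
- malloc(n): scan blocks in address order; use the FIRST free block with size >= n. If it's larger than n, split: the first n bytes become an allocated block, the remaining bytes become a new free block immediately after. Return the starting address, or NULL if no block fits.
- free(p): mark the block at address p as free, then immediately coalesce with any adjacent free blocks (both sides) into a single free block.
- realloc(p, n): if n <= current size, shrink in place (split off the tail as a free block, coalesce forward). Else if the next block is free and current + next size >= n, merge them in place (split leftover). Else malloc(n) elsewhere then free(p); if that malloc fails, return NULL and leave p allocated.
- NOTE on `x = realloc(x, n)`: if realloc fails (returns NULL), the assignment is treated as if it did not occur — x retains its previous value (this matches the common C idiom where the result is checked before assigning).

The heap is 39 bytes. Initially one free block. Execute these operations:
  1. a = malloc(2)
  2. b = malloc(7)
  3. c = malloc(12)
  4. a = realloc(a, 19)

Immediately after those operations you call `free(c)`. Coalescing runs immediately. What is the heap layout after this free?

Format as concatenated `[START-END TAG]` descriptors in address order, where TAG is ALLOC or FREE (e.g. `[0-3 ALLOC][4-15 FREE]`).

Op 1: a = malloc(2) -> a = 0; heap: [0-1 ALLOC][2-38 FREE]
Op 2: b = malloc(7) -> b = 2; heap: [0-1 ALLOC][2-8 ALLOC][9-38 FREE]
Op 3: c = malloc(12) -> c = 9; heap: [0-1 ALLOC][2-8 ALLOC][9-20 ALLOC][21-38 FREE]
Op 4: a = realloc(a, 19) -> NULL (a unchanged); heap: [0-1 ALLOC][2-8 ALLOC][9-20 ALLOC][21-38 FREE]
free(c): c = 9 -> block [9-20 ALLOC]; mark free, coalesce with adjacent free neighbors -> [0-1 ALLOC][2-8 ALLOC][9-38 FREE]

Answer: [0-1 ALLOC][2-8 ALLOC][9-38 FREE]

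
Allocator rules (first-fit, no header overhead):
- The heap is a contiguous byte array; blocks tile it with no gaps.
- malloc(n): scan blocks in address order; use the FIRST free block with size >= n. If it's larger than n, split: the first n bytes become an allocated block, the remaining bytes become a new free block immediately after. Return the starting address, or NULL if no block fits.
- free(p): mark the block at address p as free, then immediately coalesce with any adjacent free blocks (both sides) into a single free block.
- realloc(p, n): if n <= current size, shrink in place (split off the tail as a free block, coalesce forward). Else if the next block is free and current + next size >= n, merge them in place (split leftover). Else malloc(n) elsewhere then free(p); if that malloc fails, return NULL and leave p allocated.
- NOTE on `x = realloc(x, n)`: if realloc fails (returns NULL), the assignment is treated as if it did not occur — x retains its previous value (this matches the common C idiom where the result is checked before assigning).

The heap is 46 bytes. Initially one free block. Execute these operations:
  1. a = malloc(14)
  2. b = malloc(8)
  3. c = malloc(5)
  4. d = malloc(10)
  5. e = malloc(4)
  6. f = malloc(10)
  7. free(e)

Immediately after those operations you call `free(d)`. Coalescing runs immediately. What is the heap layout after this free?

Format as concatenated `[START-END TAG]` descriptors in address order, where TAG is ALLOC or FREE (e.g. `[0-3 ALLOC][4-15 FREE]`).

Answer: [0-13 ALLOC][14-21 ALLOC][22-26 ALLOC][27-45 FREE]

Derivation:
Op 1: a = malloc(14) -> a = 0; heap: [0-13 ALLOC][14-45 FREE]
Op 2: b = malloc(8) -> b = 14; heap: [0-13 ALLOC][14-21 ALLOC][22-45 FREE]
Op 3: c = malloc(5) -> c = 22; heap: [0-13 ALLOC][14-21 ALLOC][22-26 ALLOC][27-45 FREE]
Op 4: d = malloc(10) -> d = 27; heap: [0-13 ALLOC][14-21 ALLOC][22-26 ALLOC][27-36 ALLOC][37-45 FREE]
Op 5: e = malloc(4) -> e = 37; heap: [0-13 ALLOC][14-21 ALLOC][22-26 ALLOC][27-36 ALLOC][37-40 ALLOC][41-45 FREE]
Op 6: f = malloc(10) -> f = NULL; heap: [0-13 ALLOC][14-21 ALLOC][22-26 ALLOC][27-36 ALLOC][37-40 ALLOC][41-45 FREE]
Op 7: free(e) -> (freed e); heap: [0-13 ALLOC][14-21 ALLOC][22-26 ALLOC][27-36 ALLOC][37-45 FREE]
free(d): d = 27 -> block [27-36 ALLOC]; mark free, coalesce with adjacent free neighbors -> [0-13 ALLOC][14-21 ALLOC][22-26 ALLOC][27-45 FREE]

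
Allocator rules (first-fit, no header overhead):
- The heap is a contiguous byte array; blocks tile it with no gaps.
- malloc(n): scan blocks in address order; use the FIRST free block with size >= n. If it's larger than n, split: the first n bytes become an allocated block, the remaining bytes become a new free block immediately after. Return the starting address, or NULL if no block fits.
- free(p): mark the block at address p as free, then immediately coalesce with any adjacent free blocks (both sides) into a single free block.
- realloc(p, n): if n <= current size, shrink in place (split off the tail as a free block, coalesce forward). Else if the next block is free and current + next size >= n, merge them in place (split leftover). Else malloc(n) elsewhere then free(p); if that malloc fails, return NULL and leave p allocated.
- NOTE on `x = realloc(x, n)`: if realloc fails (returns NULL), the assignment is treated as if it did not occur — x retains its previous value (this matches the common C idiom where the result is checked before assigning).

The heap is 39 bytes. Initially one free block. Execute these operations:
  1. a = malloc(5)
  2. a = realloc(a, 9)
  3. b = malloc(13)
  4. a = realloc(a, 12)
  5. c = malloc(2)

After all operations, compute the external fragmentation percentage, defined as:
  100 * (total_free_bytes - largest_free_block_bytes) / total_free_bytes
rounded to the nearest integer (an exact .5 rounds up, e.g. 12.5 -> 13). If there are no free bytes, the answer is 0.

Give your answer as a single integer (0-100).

Answer: 42

Derivation:
Op 1: a = malloc(5) -> a = 0; heap: [0-4 ALLOC][5-38 FREE]
Op 2: a = realloc(a, 9) -> a = 0; heap: [0-8 ALLOC][9-38 FREE]
Op 3: b = malloc(13) -> b = 9; heap: [0-8 ALLOC][9-21 ALLOC][22-38 FREE]
Op 4: a = realloc(a, 12) -> a = 22; heap: [0-8 FREE][9-21 ALLOC][22-33 ALLOC][34-38 FREE]
Op 5: c = malloc(2) -> c = 0; heap: [0-1 ALLOC][2-8 FREE][9-21 ALLOC][22-33 ALLOC][34-38 FREE]
Free blocks: [7 5] total_free=12 largest=7 -> 100*(12-7)/12 = 500/12 ≈ 41.667 -> rounds to 42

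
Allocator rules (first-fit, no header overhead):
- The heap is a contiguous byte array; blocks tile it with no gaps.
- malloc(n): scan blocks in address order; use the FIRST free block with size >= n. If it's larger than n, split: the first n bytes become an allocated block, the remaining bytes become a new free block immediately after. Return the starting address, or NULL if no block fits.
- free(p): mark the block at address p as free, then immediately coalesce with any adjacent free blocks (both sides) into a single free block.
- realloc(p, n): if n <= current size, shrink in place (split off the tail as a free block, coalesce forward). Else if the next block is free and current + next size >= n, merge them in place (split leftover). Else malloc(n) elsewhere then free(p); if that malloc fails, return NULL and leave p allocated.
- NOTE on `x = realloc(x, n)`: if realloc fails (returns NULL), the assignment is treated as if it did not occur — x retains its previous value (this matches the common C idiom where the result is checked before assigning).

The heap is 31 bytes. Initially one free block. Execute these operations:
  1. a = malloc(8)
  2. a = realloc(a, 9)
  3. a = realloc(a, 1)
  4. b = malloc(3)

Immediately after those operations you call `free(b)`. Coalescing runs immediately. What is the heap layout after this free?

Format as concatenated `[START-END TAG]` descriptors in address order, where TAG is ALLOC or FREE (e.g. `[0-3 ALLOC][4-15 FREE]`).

Answer: [0-0 ALLOC][1-30 FREE]

Derivation:
Op 1: a = malloc(8) -> a = 0; heap: [0-7 ALLOC][8-30 FREE]
Op 2: a = realloc(a, 9) -> a = 0; heap: [0-8 ALLOC][9-30 FREE]
Op 3: a = realloc(a, 1) -> a = 0; heap: [0-0 ALLOC][1-30 FREE]
Op 4: b = malloc(3) -> b = 1; heap: [0-0 ALLOC][1-3 ALLOC][4-30 FREE]
free(b): b = 1 -> block [1-3 ALLOC]; mark free, coalesce with adjacent free neighbors -> [0-0 ALLOC][1-30 FREE]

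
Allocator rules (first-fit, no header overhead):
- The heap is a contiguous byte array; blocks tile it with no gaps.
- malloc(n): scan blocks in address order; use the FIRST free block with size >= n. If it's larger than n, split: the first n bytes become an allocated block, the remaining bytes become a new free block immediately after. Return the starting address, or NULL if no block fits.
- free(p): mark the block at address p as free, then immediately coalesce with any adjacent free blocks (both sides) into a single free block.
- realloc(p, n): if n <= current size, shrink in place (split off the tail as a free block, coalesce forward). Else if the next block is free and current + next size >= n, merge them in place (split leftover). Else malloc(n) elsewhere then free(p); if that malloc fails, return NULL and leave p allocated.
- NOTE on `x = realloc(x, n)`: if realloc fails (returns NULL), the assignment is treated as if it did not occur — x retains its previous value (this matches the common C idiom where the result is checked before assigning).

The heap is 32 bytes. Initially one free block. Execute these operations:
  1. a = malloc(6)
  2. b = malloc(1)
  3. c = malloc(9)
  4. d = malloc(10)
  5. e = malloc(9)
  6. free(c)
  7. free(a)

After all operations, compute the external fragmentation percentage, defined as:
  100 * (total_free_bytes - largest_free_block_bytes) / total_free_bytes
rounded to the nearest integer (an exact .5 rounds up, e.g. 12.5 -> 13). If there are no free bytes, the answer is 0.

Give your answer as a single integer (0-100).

Op 1: a = malloc(6) -> a = 0; heap: [0-5 ALLOC][6-31 FREE]
Op 2: b = malloc(1) -> b = 6; heap: [0-5 ALLOC][6-6 ALLOC][7-31 FREE]
Op 3: c = malloc(9) -> c = 7; heap: [0-5 ALLOC][6-6 ALLOC][7-15 ALLOC][16-31 FREE]
Op 4: d = malloc(10) -> d = 16; heap: [0-5 ALLOC][6-6 ALLOC][7-15 ALLOC][16-25 ALLOC][26-31 FREE]
Op 5: e = malloc(9) -> e = NULL; heap: [0-5 ALLOC][6-6 ALLOC][7-15 ALLOC][16-25 ALLOC][26-31 FREE]
Op 6: free(c) -> (freed c); heap: [0-5 ALLOC][6-6 ALLOC][7-15 FREE][16-25 ALLOC][26-31 FREE]
Op 7: free(a) -> (freed a); heap: [0-5 FREE][6-6 ALLOC][7-15 FREE][16-25 ALLOC][26-31 FREE]
Free blocks: [6 9 6] total_free=21 largest=9 -> 100*(21-9)/21 = 1200/21 ≈ 57.143 -> rounds to 57

Answer: 57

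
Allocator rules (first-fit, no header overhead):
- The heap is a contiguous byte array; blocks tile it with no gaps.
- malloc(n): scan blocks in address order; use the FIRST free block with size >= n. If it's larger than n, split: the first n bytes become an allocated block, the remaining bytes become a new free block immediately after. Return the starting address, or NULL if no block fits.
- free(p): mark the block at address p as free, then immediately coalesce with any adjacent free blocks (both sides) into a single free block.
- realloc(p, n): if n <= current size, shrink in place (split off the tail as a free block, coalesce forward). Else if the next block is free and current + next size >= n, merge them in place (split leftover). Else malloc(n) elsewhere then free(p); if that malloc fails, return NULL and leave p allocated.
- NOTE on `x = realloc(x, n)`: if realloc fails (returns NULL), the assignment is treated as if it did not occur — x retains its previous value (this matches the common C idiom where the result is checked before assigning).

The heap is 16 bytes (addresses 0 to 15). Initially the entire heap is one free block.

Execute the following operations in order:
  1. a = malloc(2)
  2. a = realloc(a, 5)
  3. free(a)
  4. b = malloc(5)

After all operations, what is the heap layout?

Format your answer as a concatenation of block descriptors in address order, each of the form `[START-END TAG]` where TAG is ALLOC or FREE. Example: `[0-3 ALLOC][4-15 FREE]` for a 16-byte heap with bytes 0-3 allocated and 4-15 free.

Op 1: a = malloc(2) -> a = 0; heap: [0-1 ALLOC][2-15 FREE]
Op 2: a = realloc(a, 5) -> a = 0; heap: [0-4 ALLOC][5-15 FREE]
Op 3: free(a) -> (freed a); heap: [0-15 FREE]
Op 4: b = malloc(5) -> b = 0; heap: [0-4 ALLOC][5-15 FREE]

Answer: [0-4 ALLOC][5-15 FREE]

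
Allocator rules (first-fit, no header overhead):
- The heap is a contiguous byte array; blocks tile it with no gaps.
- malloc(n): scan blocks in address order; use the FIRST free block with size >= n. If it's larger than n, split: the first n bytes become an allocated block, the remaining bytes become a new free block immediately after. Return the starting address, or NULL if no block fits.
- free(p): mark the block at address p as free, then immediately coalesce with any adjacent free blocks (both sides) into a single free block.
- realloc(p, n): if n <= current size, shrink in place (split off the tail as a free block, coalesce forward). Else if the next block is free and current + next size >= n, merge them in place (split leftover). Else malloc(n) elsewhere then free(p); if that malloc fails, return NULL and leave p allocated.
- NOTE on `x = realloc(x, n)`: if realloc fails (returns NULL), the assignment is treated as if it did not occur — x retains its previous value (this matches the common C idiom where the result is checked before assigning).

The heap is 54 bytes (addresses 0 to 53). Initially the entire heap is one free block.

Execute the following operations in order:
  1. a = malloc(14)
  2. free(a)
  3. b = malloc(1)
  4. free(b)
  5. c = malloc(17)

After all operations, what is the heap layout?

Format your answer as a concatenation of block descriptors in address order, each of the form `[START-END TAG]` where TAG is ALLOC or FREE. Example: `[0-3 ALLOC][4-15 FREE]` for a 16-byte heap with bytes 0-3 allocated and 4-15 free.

Op 1: a = malloc(14) -> a = 0; heap: [0-13 ALLOC][14-53 FREE]
Op 2: free(a) -> (freed a); heap: [0-53 FREE]
Op 3: b = malloc(1) -> b = 0; heap: [0-0 ALLOC][1-53 FREE]
Op 4: free(b) -> (freed b); heap: [0-53 FREE]
Op 5: c = malloc(17) -> c = 0; heap: [0-16 ALLOC][17-53 FREE]

Answer: [0-16 ALLOC][17-53 FREE]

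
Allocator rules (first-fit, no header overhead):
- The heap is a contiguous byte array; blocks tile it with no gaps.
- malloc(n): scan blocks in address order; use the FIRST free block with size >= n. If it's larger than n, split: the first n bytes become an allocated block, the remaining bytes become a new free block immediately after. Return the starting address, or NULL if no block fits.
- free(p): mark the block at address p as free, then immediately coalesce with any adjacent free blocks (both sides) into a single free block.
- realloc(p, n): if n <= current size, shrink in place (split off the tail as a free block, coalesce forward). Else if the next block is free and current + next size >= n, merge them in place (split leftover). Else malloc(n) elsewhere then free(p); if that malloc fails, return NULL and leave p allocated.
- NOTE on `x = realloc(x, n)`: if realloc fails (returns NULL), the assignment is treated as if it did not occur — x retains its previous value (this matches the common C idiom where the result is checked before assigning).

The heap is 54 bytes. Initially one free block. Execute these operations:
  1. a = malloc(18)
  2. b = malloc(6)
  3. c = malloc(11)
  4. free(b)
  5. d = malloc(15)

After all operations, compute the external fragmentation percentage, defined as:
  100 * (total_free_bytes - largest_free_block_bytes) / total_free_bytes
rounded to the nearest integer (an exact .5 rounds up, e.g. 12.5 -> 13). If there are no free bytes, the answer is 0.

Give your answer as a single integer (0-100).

Answer: 40

Derivation:
Op 1: a = malloc(18) -> a = 0; heap: [0-17 ALLOC][18-53 FREE]
Op 2: b = malloc(6) -> b = 18; heap: [0-17 ALLOC][18-23 ALLOC][24-53 FREE]
Op 3: c = malloc(11) -> c = 24; heap: [0-17 ALLOC][18-23 ALLOC][24-34 ALLOC][35-53 FREE]
Op 4: free(b) -> (freed b); heap: [0-17 ALLOC][18-23 FREE][24-34 ALLOC][35-53 FREE]
Op 5: d = malloc(15) -> d = 35; heap: [0-17 ALLOC][18-23 FREE][24-34 ALLOC][35-49 ALLOC][50-53 FREE]
Free blocks: [6 4] total_free=10 largest=6 -> 100*(10-6)/10 = 400/10 = 40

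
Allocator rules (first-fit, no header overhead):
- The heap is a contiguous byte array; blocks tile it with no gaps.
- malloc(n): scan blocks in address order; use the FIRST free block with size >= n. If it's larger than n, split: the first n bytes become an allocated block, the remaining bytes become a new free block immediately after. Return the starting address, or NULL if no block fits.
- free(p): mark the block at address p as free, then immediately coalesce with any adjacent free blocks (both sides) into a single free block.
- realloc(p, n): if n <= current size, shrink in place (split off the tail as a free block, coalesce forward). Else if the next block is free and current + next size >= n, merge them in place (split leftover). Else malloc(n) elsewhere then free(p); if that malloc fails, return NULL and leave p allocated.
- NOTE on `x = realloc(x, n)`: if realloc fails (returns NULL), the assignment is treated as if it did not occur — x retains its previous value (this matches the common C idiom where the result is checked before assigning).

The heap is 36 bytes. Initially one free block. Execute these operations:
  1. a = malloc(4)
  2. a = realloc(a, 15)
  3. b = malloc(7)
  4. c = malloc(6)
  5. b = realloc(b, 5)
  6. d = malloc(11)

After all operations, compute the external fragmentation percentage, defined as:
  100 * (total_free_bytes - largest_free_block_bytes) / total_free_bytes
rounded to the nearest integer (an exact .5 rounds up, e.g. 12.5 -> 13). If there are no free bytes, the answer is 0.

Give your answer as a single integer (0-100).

Op 1: a = malloc(4) -> a = 0; heap: [0-3 ALLOC][4-35 FREE]
Op 2: a = realloc(a, 15) -> a = 0; heap: [0-14 ALLOC][15-35 FREE]
Op 3: b = malloc(7) -> b = 15; heap: [0-14 ALLOC][15-21 ALLOC][22-35 FREE]
Op 4: c = malloc(6) -> c = 22; heap: [0-14 ALLOC][15-21 ALLOC][22-27 ALLOC][28-35 FREE]
Op 5: b = realloc(b, 5) -> b = 15; heap: [0-14 ALLOC][15-19 ALLOC][20-21 FREE][22-27 ALLOC][28-35 FREE]
Op 6: d = malloc(11) -> d = NULL; heap: [0-14 ALLOC][15-19 ALLOC][20-21 FREE][22-27 ALLOC][28-35 FREE]
Free blocks: [2 8] total_free=10 largest=8 -> 100*(10-8)/10 = 200/10 = 20

Answer: 20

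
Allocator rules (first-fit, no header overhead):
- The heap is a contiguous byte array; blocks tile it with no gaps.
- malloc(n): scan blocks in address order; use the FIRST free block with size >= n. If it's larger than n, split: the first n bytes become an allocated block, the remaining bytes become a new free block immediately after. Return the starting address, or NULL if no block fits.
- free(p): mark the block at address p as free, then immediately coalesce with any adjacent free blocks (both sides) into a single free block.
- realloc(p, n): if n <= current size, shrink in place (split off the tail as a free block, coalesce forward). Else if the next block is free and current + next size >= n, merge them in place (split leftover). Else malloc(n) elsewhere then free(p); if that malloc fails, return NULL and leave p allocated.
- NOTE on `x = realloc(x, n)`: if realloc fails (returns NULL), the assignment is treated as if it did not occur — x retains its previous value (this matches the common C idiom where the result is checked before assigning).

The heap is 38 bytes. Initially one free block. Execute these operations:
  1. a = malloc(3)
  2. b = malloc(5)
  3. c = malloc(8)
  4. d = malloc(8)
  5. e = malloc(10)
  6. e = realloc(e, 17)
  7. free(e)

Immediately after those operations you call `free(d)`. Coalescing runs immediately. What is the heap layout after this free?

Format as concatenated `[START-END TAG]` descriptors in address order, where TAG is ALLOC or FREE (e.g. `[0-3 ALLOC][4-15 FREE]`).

Answer: [0-2 ALLOC][3-7 ALLOC][8-15 ALLOC][16-37 FREE]

Derivation:
Op 1: a = malloc(3) -> a = 0; heap: [0-2 ALLOC][3-37 FREE]
Op 2: b = malloc(5) -> b = 3; heap: [0-2 ALLOC][3-7 ALLOC][8-37 FREE]
Op 3: c = malloc(8) -> c = 8; heap: [0-2 ALLOC][3-7 ALLOC][8-15 ALLOC][16-37 FREE]
Op 4: d = malloc(8) -> d = 16; heap: [0-2 ALLOC][3-7 ALLOC][8-15 ALLOC][16-23 ALLOC][24-37 FREE]
Op 5: e = malloc(10) -> e = 24; heap: [0-2 ALLOC][3-7 ALLOC][8-15 ALLOC][16-23 ALLOC][24-33 ALLOC][34-37 FREE]
Op 6: e = realloc(e, 17) -> NULL (e unchanged); heap: [0-2 ALLOC][3-7 ALLOC][8-15 ALLOC][16-23 ALLOC][24-33 ALLOC][34-37 FREE]
Op 7: free(e) -> (freed e); heap: [0-2 ALLOC][3-7 ALLOC][8-15 ALLOC][16-23 ALLOC][24-37 FREE]
free(d): d = 16 -> block [16-23 ALLOC]; mark free, coalesce with adjacent free neighbors -> [0-2 ALLOC][3-7 ALLOC][8-15 ALLOC][16-37 FREE]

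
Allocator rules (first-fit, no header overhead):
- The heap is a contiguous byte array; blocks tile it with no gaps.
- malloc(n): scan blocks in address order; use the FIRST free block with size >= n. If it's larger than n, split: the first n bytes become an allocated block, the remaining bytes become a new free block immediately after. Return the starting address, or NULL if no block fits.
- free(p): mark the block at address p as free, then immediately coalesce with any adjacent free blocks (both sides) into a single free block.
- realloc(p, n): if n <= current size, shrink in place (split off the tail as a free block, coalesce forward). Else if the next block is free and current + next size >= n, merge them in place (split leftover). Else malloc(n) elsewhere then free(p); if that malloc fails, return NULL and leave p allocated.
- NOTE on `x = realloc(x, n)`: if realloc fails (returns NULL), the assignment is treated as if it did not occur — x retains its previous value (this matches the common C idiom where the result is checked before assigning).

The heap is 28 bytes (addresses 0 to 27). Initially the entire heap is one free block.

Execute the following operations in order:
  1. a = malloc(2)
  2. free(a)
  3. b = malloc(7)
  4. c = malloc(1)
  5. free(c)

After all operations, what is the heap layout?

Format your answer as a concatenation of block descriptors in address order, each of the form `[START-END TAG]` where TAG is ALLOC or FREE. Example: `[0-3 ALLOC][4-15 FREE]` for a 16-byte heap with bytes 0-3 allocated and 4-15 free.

Answer: [0-6 ALLOC][7-27 FREE]

Derivation:
Op 1: a = malloc(2) -> a = 0; heap: [0-1 ALLOC][2-27 FREE]
Op 2: free(a) -> (freed a); heap: [0-27 FREE]
Op 3: b = malloc(7) -> b = 0; heap: [0-6 ALLOC][7-27 FREE]
Op 4: c = malloc(1) -> c = 7; heap: [0-6 ALLOC][7-7 ALLOC][8-27 FREE]
Op 5: free(c) -> (freed c); heap: [0-6 ALLOC][7-27 FREE]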